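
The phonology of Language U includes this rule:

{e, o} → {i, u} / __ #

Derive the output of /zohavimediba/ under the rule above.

No segment of /zohavimediba/ meets the structural description of the rule, so the form surfaces unchanged.

zohavimediba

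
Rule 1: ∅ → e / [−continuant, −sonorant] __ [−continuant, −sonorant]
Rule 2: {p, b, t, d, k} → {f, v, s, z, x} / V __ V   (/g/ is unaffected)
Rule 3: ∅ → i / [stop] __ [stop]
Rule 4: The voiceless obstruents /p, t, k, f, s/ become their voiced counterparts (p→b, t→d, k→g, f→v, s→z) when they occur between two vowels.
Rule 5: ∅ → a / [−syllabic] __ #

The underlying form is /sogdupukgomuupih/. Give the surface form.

Rule 1 (stop-cluster e-epenthesis): /g/ and /d/ form a stop–stop cluster, so [e] is inserted between them. /k/ and /g/ form a stop–stop cluster, so [e] is inserted between them. /sogdupukgomuupih/ → sogedupukegomuupih.
Rule 2 (intervocalic spirantization): /d/ is a stop between vowels /e/ and /u/, so it spirantizes to the fricative [z]. /p/ is a stop between vowels /u/ and /u/, so it spirantizes to the fricative [f]. /k/ is a stop between vowels /u/ and /e/, so it spirantizes to the fricative [x]. /p/ is a stop between vowels /u/ and /i/, so it spirantizes to the fricative [f]. /sogedupukegomuupih/ → sogezufuxegomuufih.
Rule 3 (stop-cluster i-epenthesis): no segment meets the environment; /sogezufuxegomuufih/ is unchanged.
Rule 4 (intervocalic voicing): /f/ is a voiceless obstruent between vowels /u/ and /u/, so it voices to [v]. /f/ is a voiceless obstruent between vowels /u/ and /i/, so it voices to [v]. /sogezufuxegomuufih/ → sogezuvuxegomuuvih.
Rule 5 (final a-epenthesis): the form ends in the consonant /h/, so [a] is inserted word-finally. /sogezuvuxegomuuvih/ → sogezuvuxegomuuviha.

sogezuvuxegomuuviha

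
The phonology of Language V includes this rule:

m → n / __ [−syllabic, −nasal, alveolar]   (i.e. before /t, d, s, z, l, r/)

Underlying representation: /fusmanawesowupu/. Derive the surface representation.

fusmanawesowupu

No segment of /fusmanawesowupu/ meets the structural description of the rule, so the form surfaces unchanged.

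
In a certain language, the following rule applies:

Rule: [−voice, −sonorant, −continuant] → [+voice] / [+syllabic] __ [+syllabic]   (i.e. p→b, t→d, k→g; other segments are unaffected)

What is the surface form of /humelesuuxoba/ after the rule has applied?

humelesuuxoba

No segment of /humelesuuxoba/ meets the structural description of the rule, so the form surfaces unchanged.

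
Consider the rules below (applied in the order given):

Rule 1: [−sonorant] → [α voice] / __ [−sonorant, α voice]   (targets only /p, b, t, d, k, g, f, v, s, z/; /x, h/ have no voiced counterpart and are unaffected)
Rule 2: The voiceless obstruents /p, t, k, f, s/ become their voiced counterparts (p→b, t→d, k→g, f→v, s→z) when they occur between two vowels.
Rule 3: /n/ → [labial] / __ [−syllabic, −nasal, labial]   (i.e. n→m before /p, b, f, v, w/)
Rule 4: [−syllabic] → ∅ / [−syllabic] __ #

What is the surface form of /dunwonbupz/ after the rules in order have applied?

Rule 1 (regressive voicing assimilation): /p/ precedes the voiced obstruent /z/, so it voices to [b] by assimilation. /dunwonbupz/ → dunwonbubz.
Rule 2 (intervocalic voicing): no segment meets the environment; /dunwonbubz/ is unchanged.
Rule 3 (nasal place assimilation): /n/ precedes the labial consonant /w/, so it assimilates in place to [m]. /n/ precedes the labial consonant /b/, so it assimilates in place to [m]. /dunwonbubz/ → dumwombubz.
Rule 4 (final cluster simplification): /z/ is the second consonant of a word-final cluster /bz/, so it deletes. /dumwombubz/ → dumwombub.

dumwombub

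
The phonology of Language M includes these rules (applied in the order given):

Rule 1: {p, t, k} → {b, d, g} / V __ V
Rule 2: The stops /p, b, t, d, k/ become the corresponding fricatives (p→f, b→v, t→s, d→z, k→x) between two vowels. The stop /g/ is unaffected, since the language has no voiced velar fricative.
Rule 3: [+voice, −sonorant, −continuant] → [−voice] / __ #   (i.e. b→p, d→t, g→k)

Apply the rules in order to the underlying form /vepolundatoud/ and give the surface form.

Rule 1 (intervocalic voicing): /p/ is a voiceless stop between vowels /e/ and /o/, so it voices to [b]. /t/ is a voiceless stop between vowels /a/ and /o/, so it voices to [d]. /vepolundatoud/ → vebolundadoud.
Rule 2 (intervocalic spirantization): /b/ is a stop between vowels /e/ and /o/, so it spirantizes to the fricative [v]. /d/ is a stop between vowels /a/ and /o/, so it spirantizes to the fricative [z]. /vebolundadoud/ → vevolundazoud.
Rule 3 (final devoicing): /d/ is a voiced stop in word-final position, so it devoices to [t]. /vevolundazoud/ → vevolundazout.

vevolundazout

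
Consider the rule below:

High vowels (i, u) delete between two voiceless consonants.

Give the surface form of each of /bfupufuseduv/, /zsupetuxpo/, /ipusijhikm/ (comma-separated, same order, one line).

bfpfseduv, zspetxpo, ipsijhkm

/bfupufuseduv/: /u/ is a high vowel flanked by voiceless consonants /f/ and /p/, so it deletes. /u/ is a high vowel flanked by voiceless consonants /p/ and /f/, so it deletes. /u/ is a high vowel flanked by voiceless consonants /f/ and /s/, so it deletes. → [bfpfseduv].
/zsupetuxpo/: /u/ is a high vowel flanked by voiceless consonants /s/ and /p/, so it deletes. /u/ is a high vowel flanked by voiceless consonants /t/ and /x/, so it deletes. → [zspetxpo].
/ipusijhikm/: /u/ is a high vowel flanked by voiceless consonants /p/ and /s/, so it deletes. /i/ is a high vowel flanked by voiceless consonants /h/ and /k/, so it deletes. → [ipsijhkm].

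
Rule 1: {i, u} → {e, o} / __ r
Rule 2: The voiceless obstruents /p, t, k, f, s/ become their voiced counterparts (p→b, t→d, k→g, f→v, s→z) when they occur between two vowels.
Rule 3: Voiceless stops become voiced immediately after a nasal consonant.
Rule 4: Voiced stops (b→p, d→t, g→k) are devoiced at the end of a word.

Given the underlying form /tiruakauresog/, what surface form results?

Rule 1 (pre-rhotic lowering): /i/ is a high vowel immediately before /r/, so it lowers to [e]. /u/ is a high vowel immediately before /r/, so it lowers to [o]. /tiruakauresog/ → teruakaoresog.
Rule 2 (intervocalic voicing): /k/ is a voiceless obstruent between vowels /a/ and /a/, so it voices to [g]. /s/ is a voiceless obstruent between vowels /e/ and /o/, so it voices to [z]. /teruakaoresog/ → teruagaorezog.
Rule 3 (post-nasal voicing): no segment meets the environment; /teruagaorezog/ is unchanged.
Rule 4 (final devoicing): /g/ is a voiced stop in word-final position, so it devoices to [k]. /teruagaorezog/ → teruagaorezok.

teruagaorezok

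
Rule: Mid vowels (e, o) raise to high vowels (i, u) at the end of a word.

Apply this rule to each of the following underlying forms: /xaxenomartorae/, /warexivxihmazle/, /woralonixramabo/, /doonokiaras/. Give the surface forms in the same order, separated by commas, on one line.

xaxenomartorai, warexivxihmazli, woralonixramabu, doonokiaras

/xaxenomartorae/: /e/ is a mid vowel in word-final position, so it raises to [i]. → [xaxenomartorai].
/warexivxihmazle/: /e/ is a mid vowel in word-final position, so it raises to [i]. → [warexivxihmazli].
/woralonixramabo/: /o/ is a mid vowel in word-final position, so it raises to [u]. → [woralonixramabu].
/doonokiaras/: the rule's environment is not met; surfaces unchanged as [doonokiaras].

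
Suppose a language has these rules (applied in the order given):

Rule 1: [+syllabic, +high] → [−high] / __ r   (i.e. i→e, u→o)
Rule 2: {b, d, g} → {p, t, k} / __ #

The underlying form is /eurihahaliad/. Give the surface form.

eorihahaliat

Rule 1 (pre-rhotic lowering): /u/ is a high vowel immediately before /r/, so it lowers to [o]. /eurihahaliad/ → eorihahaliad.
Rule 2 (final devoicing): /d/ is a voiced stop in word-final position, so it devoices to [t]. /eorihahaliad/ → eorihahaliat.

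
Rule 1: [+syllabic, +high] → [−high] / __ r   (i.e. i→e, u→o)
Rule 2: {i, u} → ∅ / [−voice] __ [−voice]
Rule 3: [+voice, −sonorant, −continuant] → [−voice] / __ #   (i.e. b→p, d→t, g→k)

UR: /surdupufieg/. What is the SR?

Rule 1 (pre-rhotic lowering): /u/ is a high vowel immediately before /r/, so it lowers to [o]. /surdupufieg/ → sordupufieg.
Rule 2 (high vowel syncope): /u/ is a high vowel flanked by voiceless consonants /p/ and /f/, so it deletes. /sordupufieg/ → sordupfieg.
Rule 3 (final devoicing): /g/ is a voiced stop in word-final position, so it devoices to [k]. /sordupfieg/ → sordupfiek.

sordupfiek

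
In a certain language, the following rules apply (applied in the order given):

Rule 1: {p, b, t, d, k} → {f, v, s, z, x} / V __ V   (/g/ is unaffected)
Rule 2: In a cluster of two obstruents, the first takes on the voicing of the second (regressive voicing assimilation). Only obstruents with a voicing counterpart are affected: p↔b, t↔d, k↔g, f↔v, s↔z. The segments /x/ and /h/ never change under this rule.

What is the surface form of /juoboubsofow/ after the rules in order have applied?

juovoupsofow

Rule 1 (intervocalic spirantization): /b/ is a stop between vowels /o/ and /o/, so it spirantizes to the fricative [v]. /juoboubsofow/ → juovoubsofow.
Rule 2 (regressive voicing assimilation): /b/ precedes the voiceless obstruent /s/, so it devoices to [p] by assimilation. /juovoubsofow/ → juovoupsofow.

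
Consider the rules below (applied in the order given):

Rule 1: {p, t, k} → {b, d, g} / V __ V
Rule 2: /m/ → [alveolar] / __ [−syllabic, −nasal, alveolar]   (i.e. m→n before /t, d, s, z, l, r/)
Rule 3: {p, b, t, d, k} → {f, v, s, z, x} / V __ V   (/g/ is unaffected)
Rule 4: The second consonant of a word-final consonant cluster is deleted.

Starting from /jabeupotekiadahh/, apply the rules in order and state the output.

Rule 1 (intervocalic voicing): /p/ is a voiceless stop between vowels /u/ and /o/, so it voices to [b]. /t/ is a voiceless stop between vowels /o/ and /e/, so it voices to [d]. /k/ is a voiceless stop between vowels /e/ and /i/, so it voices to [g]. /jabeupotekiadahh/ → jabeubodegiadahh.
Rule 2 (nasal place assimilation): no segment meets the environment; /jabeubodegiadahh/ is unchanged.
Rule 3 (intervocalic spirantization): /b/ is a stop between vowels /a/ and /e/, so it spirantizes to the fricative [v]. /b/ is a stop between vowels /u/ and /o/, so it spirantizes to the fricative [v]. /d/ is a stop between vowels /o/ and /e/, so it spirantizes to the fricative [z]. /d/ is a stop between vowels /a/ and /a/, so it spirantizes to the fricative [z]. /jabeubodegiadahh/ → javeuvozegiazahh.
Rule 4 (final cluster simplification): /h/ is the second consonant of a word-final cluster /hh/, so it deletes. /javeuvozegiazahh/ → javeuvozegiazah.

javeuvozegiazah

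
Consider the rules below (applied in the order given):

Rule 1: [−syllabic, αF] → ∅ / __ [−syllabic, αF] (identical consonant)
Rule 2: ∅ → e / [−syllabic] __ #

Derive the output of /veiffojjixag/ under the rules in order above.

Rule 1 (degemination): /ff/ is a geminate; the first /f/ deletes. /jj/ is a geminate; the first /j/ deletes. /veiffojjixag/ → veifojixag.
Rule 2 (final e-epenthesis): the form ends in the consonant /g/, so [e] is inserted word-finally. /veifojixag/ → veifojixage.

veifojixage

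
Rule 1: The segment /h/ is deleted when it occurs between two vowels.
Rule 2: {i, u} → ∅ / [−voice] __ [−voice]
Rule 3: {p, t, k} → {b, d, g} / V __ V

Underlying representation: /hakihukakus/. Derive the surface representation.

hagiugaks

Rule 1 (intervocalic h-deletion): /h/ occurs between vowels /i/ and /u/, so it deletes. /hakihukakus/ → hakiukakus.
Rule 2 (high vowel syncope): /u/ is a high vowel flanked by voiceless consonants /k/ and /s/, so it deletes. /hakiukakus/ → hakiukaks.
Rule 3 (intervocalic voicing): /k/ is a voiceless stop between vowels /a/ and /i/, so it voices to [g]. /k/ is a voiceless stop between vowels /u/ and /a/, so it voices to [g]. /hakiukaks/ → hagiugaks.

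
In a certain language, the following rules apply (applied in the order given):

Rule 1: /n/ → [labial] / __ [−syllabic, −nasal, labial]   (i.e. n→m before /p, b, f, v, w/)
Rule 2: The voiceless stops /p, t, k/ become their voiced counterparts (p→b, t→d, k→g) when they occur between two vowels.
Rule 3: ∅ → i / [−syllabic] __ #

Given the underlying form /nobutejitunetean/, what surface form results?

nobudejidunedeani

Rule 1 (nasal place assimilation): no segment meets the environment; /nobutejitunetean/ is unchanged.
Rule 2 (intervocalic voicing): /t/ is a voiceless stop between vowels /u/ and /e/, so it voices to [d]. /t/ is a voiceless stop between vowels /i/ and /u/, so it voices to [d]. /t/ is a voiceless stop between vowels /e/ and /e/, so it voices to [d]. /nobutejitunetean/ → nobudejidunedean.
Rule 3 (final i-epenthesis): the form ends in the consonant /n/, so [i] is inserted word-finally. /nobudejidunedean/ → nobudejidunedeani.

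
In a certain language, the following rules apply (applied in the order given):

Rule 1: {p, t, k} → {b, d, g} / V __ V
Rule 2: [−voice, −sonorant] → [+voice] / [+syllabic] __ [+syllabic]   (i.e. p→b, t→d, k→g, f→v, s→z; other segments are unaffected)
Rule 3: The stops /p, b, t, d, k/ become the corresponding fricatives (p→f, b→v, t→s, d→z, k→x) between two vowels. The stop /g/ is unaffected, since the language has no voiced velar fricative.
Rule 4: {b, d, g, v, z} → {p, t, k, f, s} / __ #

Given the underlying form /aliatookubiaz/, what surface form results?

aliazooguvias

Rule 1 (intervocalic voicing): /t/ is a voiceless stop between vowels /a/ and /o/, so it voices to [d]. /k/ is a voiceless stop between vowels /o/ and /u/, so it voices to [g]. /aliatookubiaz/ → aliadoogubiaz.
Rule 2 (intervocalic voicing): no segment meets the environment; /aliadoogubiaz/ is unchanged.
Rule 3 (intervocalic spirantization): /d/ is a stop between vowels /a/ and /o/, so it spirantizes to the fricative [z]. /b/ is a stop between vowels /u/ and /i/, so it spirantizes to the fricative [v]. /aliadoogubiaz/ → aliazooguviaz.
Rule 4 (final devoicing): /z/ is a voiced obstruent in word-final position, so it devoices to [s]. /aliazooguviaz/ → aliazooguvias.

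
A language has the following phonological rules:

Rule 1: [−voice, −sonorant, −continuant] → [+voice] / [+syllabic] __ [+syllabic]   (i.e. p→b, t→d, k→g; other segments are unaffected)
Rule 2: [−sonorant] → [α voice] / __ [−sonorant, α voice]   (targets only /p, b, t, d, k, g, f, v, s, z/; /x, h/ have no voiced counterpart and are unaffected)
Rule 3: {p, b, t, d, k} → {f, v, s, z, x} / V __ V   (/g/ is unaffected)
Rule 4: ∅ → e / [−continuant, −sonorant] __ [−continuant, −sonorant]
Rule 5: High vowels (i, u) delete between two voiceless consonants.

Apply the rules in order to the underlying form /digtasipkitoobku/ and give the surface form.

diketaspekizoopeku

Rule 1 (intervocalic voicing): /t/ is a voiceless stop between vowels /i/ and /o/, so it voices to [d]. /digtasipkitoobku/ → digtasipkidoobku.
Rule 2 (regressive voicing assimilation): /g/ precedes the voiceless obstruent /t/, so it devoices to [k] by assimilation. /b/ precedes the voiceless obstruent /k/, so it devoices to [p] by assimilation. /digtasipkidoobku/ → diktasipkidoopku.
Rule 3 (intervocalic spirantization): /d/ is a stop between vowels /i/ and /o/, so it spirantizes to the fricative [z]. /diktasipkidoopku/ → diktasipkizoopku.
Rule 4 (stop-cluster e-epenthesis): /k/ and /t/ form a stop–stop cluster, so [e] is inserted between them. /p/ and /k/ form a stop–stop cluster, so [e] is inserted between them. /p/ and /k/ form a stop–stop cluster, so [e] is inserted between them. /diktasipkizoopku/ → diketasipekizoopeku.
Rule 5 (high vowel syncope): /i/ is a high vowel flanked by voiceless consonants /s/ and /p/, so it deletes. /diketasipekizoopeku/ → diketaspekizoopeku.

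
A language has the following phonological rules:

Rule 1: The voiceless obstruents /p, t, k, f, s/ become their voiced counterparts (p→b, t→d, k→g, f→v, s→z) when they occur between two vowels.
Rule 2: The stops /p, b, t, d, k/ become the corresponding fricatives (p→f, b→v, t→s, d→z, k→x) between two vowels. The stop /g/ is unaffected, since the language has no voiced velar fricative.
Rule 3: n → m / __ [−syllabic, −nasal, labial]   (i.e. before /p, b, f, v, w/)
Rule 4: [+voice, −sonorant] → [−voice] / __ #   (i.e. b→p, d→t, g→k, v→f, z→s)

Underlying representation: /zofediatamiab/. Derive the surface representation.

Rule 1 (intervocalic voicing): /f/ is a voiceless obstruent between vowels /o/ and /e/, so it voices to [v]. /t/ is a voiceless obstruent between vowels /a/ and /a/, so it voices to [d]. /zofediatamiab/ → zovediadamiab.
Rule 2 (intervocalic spirantization): /d/ is a stop between vowels /e/ and /i/, so it spirantizes to the fricative [z]. /d/ is a stop between vowels /a/ and /a/, so it spirantizes to the fricative [z]. /zovediadamiab/ → zoveziazamiab.
Rule 3 (nasal place assimilation): no segment meets the environment; /zoveziazamiab/ is unchanged.
Rule 4 (final devoicing): /b/ is a voiced obstruent in word-final position, so it devoices to [p]. /zoveziazamiab/ → zoveziazamiap.

zoveziazamiap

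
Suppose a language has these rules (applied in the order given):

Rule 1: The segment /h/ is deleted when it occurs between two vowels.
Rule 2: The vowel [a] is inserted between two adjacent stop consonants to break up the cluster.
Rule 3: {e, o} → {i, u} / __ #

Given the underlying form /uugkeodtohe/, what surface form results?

uugakeodatoi

Rule 1 (intervocalic h-deletion): /h/ occurs between vowels /o/ and /e/, so it deletes. /uugkeodtohe/ → uugkeodtoe.
Rule 2 (stop-cluster a-epenthesis): /g/ and /k/ form a stop–stop cluster, so [a] is inserted between them. /d/ and /t/ form a stop–stop cluster, so [a] is inserted between them. /uugkeodtoe/ → uugakeodatoe.
Rule 3 (final vowel raising): /e/ is a mid vowel in word-final position, so it raises to [i]. /uugakeodatoe/ → uugakeodatoi.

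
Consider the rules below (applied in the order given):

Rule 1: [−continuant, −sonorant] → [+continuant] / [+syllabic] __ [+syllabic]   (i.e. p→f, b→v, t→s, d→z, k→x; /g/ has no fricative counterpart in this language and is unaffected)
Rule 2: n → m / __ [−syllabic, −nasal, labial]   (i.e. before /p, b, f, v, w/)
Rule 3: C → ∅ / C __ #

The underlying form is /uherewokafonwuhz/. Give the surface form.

uherewoxafomwuh

Rule 1 (intervocalic spirantization): /k/ is a stop between vowels /o/ and /a/, so it spirantizes to the fricative [x]. /uherewokafonwuhz/ → uherewoxafonwuhz.
Rule 2 (nasal place assimilation): /n/ precedes the labial consonant /w/, so it assimilates in place to [m]. /uherewoxafonwuhz/ → uherewoxafomwuhz.
Rule 3 (final cluster simplification): /z/ is the second consonant of a word-final cluster /hz/, so it deletes. /uherewoxafomwuhz/ → uherewoxafomwuh.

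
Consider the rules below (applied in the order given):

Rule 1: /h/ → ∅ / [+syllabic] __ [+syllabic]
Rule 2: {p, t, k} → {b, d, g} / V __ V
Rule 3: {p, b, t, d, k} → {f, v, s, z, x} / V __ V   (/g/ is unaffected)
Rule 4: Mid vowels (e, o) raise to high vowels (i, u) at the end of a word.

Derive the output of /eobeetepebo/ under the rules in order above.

Rule 1 (intervocalic h-deletion): no segment meets the environment; /eobeetepebo/ is unchanged.
Rule 2 (intervocalic voicing): /t/ is a voiceless stop between vowels /e/ and /e/, so it voices to [d]. /p/ is a voiceless stop between vowels /e/ and /e/, so it voices to [b]. /eobeetepebo/ → eobeedebebo.
Rule 3 (intervocalic spirantization): /b/ is a stop between vowels /o/ and /e/, so it spirantizes to the fricative [v]. /d/ is a stop between vowels /e/ and /e/, so it spirantizes to the fricative [z]. /b/ is a stop between vowels /e/ and /e/, so it spirantizes to the fricative [v]. /b/ is a stop between vowels /e/ and /o/, so it spirantizes to the fricative [v]. /eobeedebebo/ → eoveezevevo.
Rule 4 (final vowel raising): /o/ is a mid vowel in word-final position, so it raises to [u]. /eoveezevevo/ → eoveezevevu.

eoveezevevu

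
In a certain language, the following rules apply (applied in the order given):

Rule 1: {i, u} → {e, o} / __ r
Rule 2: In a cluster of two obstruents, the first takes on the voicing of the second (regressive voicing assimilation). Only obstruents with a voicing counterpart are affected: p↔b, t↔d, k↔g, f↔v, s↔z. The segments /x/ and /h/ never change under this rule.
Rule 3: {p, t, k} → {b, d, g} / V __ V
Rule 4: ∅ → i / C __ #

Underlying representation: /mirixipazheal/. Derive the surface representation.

merixibasheali

Rule 1 (pre-rhotic lowering): /i/ is a high vowel immediately before /r/, so it lowers to [e]. /mirixipazheal/ → merixipazheal.
Rule 2 (regressive voicing assimilation): /z/ precedes the voiceless obstruent /h/, so it devoices to [s] by assimilation. /merixipazheal/ → merixipasheal.
Rule 3 (intervocalic voicing): /p/ is a voiceless stop between vowels /i/ and /a/, so it voices to [b]. /merixipasheal/ → merixibasheal.
Rule 4 (final i-epenthesis): the form ends in the consonant /l/, so [i] is inserted word-finally. /merixibasheal/ → merixibasheali.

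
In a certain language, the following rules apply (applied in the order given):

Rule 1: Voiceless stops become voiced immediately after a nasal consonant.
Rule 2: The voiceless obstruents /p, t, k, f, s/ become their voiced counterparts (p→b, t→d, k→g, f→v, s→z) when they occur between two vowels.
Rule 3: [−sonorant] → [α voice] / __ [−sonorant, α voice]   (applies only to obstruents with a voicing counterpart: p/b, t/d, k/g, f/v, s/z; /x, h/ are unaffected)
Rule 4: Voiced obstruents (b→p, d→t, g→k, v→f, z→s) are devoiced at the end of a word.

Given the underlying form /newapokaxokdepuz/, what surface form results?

Rule 1 (post-nasal voicing): no segment meets the environment; /newapokaxokdepuz/ is unchanged.
Rule 2 (intervocalic voicing): /p/ is a voiceless obstruent between vowels /a/ and /o/, so it voices to [b]. /k/ is a voiceless obstruent between vowels /o/ and /a/, so it voices to [g]. /p/ is a voiceless obstruent between vowels /e/ and /u/, so it voices to [b]. /newapokaxokdepuz/ → newabogaxokdebuz.
Rule 3 (regressive voicing assimilation): /k/ precedes the voiced obstruent /d/, so it voices to [g] by assimilation. /newabogaxokdebuz/ → newabogaxogdebuz.
Rule 4 (final devoicing): /z/ is a voiced obstruent in word-final position, so it devoices to [s]. /newabogaxogdebuz/ → newabogaxogdebus.

newabogaxogdebus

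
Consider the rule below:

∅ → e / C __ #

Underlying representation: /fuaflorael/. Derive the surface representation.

fuafloraele

the form ends in the consonant /l/, so [e] is inserted word-finally.
Surface form: [fuafloraele].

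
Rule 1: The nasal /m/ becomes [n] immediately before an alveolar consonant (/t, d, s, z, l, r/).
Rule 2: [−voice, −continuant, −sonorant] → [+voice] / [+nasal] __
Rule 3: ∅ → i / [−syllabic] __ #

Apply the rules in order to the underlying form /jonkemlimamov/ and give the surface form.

jongenlimamovi

Rule 1 (nasal place assimilation): /m/ precedes the alveolar consonant /l/, so it assimilates in place to [n]. /jonkemlimamov/ → jonkenlimamov.
Rule 2 (post-nasal voicing): /k/ is a voiceless stop immediately after the nasal /n/, so it voices to [g]. /jonkenlimamov/ → jongenlimamov.
Rule 3 (final i-epenthesis): the form ends in the consonant /v/, so [i] is inserted word-finally. /jongenlimamov/ → jongenlimamovi.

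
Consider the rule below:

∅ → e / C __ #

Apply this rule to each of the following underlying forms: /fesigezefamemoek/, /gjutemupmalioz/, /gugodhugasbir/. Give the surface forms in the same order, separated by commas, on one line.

fesigezefamemoeke, gjutemupmalioze, gugodhugasbire

/fesigezefamemoek/: the form ends in the consonant /k/, so [e] is inserted word-finally. → [fesigezefamemoeke].
/gjutemupmalioz/: the form ends in the consonant /z/, so [e] is inserted word-finally. → [gjutemupmalioze].
/gugodhugasbir/: the form ends in the consonant /r/, so [e] is inserted word-finally. → [gugodhugasbire].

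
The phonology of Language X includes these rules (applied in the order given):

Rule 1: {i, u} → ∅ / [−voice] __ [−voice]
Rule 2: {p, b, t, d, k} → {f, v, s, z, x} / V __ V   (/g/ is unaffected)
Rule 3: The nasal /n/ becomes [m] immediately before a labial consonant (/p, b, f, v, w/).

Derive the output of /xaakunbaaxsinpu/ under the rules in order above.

xaaxumbaaxsimpu

Rule 1 (high vowel syncope): no segment meets the environment; /xaakunbaaxsinpu/ is unchanged.
Rule 2 (intervocalic spirantization): /k/ is a stop between vowels /a/ and /u/, so it spirantizes to the fricative [x]. /xaakunbaaxsinpu/ → xaaxunbaaxsinpu.
Rule 3 (nasal place assimilation): /n/ precedes the labial consonant /b/, so it assimilates in place to [m]. /n/ precedes the labial consonant /p/, so it assimilates in place to [m]. /xaaxunbaaxsinpu/ → xaaxumbaaxsimpu.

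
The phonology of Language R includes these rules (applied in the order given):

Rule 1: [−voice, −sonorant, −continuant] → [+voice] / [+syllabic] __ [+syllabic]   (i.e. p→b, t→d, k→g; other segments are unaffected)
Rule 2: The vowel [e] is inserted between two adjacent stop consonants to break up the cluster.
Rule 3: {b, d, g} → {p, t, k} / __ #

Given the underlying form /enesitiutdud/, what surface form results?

enesidiutedut

Rule 1 (intervocalic voicing): /t/ is a voiceless stop between vowels /i/ and /i/, so it voices to [d]. /enesitiutdud/ → enesidiutdud.
Rule 2 (stop-cluster e-epenthesis): /t/ and /d/ form a stop–stop cluster, so [e] is inserted between them. /enesidiutdud/ → enesidiutedud.
Rule 3 (final devoicing): /d/ is a voiced stop in word-final position, so it devoices to [t]. /enesidiutedud/ → enesidiutedut.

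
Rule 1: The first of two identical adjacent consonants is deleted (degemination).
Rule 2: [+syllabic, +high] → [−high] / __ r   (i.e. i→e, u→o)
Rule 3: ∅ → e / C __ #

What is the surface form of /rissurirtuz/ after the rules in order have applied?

risorertuze

Rule 1 (degemination): /ss/ is a geminate; the first /s/ deletes. /rissurirtuz/ → risurirtuz.
Rule 2 (pre-rhotic lowering): /u/ is a high vowel immediately before /r/, so it lowers to [o]. /i/ is a high vowel immediately before /r/, so it lowers to [e]. /risurirtuz/ → risorertuz.
Rule 3 (final e-epenthesis): the form ends in the consonant /z/, so [e] is inserted word-finally. /risorertuz/ → risorertuze.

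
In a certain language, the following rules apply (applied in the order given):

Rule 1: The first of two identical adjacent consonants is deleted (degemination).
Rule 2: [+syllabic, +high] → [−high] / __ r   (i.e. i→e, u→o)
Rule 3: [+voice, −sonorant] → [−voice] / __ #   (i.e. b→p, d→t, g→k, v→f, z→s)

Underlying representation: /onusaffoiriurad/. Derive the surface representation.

Rule 1 (degemination): /ff/ is a geminate; the first /f/ deletes. /onusaffoiriurad/ → onusafoiriurad.
Rule 2 (pre-rhotic lowering): /i/ is a high vowel immediately before /r/, so it lowers to [e]. /u/ is a high vowel immediately before /r/, so it lowers to [o]. /onusafoiriurad/ → onusafoeriorad.
Rule 3 (final devoicing): /d/ is a voiced obstruent in word-final position, so it devoices to [t]. /onusafoeriorad/ → onusafoeriorat.

onusafoeriorat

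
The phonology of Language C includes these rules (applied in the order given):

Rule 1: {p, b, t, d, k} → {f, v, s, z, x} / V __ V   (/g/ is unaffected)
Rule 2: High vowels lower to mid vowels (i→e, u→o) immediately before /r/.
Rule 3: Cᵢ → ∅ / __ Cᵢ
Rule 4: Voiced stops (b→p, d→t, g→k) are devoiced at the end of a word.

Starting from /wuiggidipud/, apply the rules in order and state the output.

Rule 1 (intervocalic spirantization): /d/ is a stop between vowels /i/ and /i/, so it spirantizes to the fricative [z]. /p/ is a stop between vowels /i/ and /u/, so it spirantizes to the fricative [f]. /wuiggidipud/ → wuiggizifud.
Rule 2 (pre-rhotic lowering): no segment meets the environment; /wuiggizifud/ is unchanged.
Rule 3 (degemination): /gg/ is a geminate; the first /g/ deletes. /wuiggizifud/ → wuigizifud.
Rule 4 (final devoicing): /d/ is a voiced stop in word-final position, so it devoices to [t]. /wuigizifud/ → wuigizifut.

wuigizifut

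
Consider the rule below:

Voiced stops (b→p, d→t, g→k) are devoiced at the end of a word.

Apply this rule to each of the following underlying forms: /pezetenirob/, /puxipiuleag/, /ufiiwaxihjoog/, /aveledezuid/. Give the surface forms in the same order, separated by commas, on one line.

/pezetenirob/: /b/ is a voiced stop in word-final position, so it devoices to [p]. → [pezetenirop].
/puxipiuleag/: /g/ is a voiced stop in word-final position, so it devoices to [k]. → [puxipiuleak].
/ufiiwaxihjoog/: /g/ is a voiced stop in word-final position, so it devoices to [k]. → [ufiiwaxihjook].
/aveledezuid/: /d/ is a voiced stop in word-final position, so it devoices to [t]. → [aveledezuit].

pezetenirop, puxipiuleak, ufiiwaxihjook, aveledezuit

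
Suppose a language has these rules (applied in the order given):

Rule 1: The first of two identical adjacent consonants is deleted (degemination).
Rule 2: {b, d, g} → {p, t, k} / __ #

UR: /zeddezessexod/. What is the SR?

Rule 1 (degemination): /dd/ is a geminate; the first /d/ deletes. /ss/ is a geminate; the first /s/ deletes. /zeddezessexod/ → zedezesexod.
Rule 2 (final devoicing): /d/ is a voiced stop in word-final position, so it devoices to [t]. /zedezesexod/ → zedezesexot.

zedezesexot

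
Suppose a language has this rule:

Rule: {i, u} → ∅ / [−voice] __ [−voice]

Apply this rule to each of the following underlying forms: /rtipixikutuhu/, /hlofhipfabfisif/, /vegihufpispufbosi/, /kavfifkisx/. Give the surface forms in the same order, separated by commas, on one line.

/rtipixikutuhu/: /i/ is a high vowel flanked by voiceless consonants /t/ and /p/, so it deletes. /i/ is a high vowel flanked by voiceless consonants /p/ and /x/, so it deletes. /i/ is a high vowel flanked by voiceless consonants /x/ and /k/, so it deletes. /u/ is a high vowel flanked by voiceless consonants /k/ and /t/, so it deletes. /u/ is a high vowel flanked by voiceless consonants /t/ and /h/, so it deletes. → [rtpxkthu].
/hlofhipfabfisif/: /i/ is a high vowel flanked by voiceless consonants /h/ and /p/, so it deletes. /i/ is a high vowel flanked by voiceless consonants /f/ and /s/, so it deletes. /i/ is a high vowel flanked by voiceless consonants /s/ and /f/, so it deletes. → [hlofhpfabfsf].
/vegihufpispufbosi/: /u/ is a high vowel flanked by voiceless consonants /h/ and /f/, so it deletes. /i/ is a high vowel flanked by voiceless consonants /p/ and /s/, so it deletes. /u/ is a high vowel flanked by voiceless consonants /p/ and /f/, so it deletes. → [vegihfpspfbosi].
/kavfifkisx/: /i/ is a high vowel flanked by voiceless consonants /f/ and /f/, so it deletes. /i/ is a high vowel flanked by voiceless consonants /k/ and /s/, so it deletes. → [kavffksx].

rtpxkthu, hlofhpfabfsf, vegihfpspfbosi, kavffksx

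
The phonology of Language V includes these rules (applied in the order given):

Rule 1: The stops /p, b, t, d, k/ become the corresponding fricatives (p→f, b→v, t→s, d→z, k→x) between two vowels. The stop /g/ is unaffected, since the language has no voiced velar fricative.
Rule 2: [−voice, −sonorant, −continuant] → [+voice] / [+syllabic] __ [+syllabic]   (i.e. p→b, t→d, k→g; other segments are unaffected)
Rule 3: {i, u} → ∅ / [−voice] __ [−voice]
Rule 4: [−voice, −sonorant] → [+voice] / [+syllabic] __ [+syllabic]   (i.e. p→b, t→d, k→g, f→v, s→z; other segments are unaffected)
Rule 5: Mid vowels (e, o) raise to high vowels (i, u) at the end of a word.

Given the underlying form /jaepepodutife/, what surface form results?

jaevevozusfi

Rule 1 (intervocalic spirantization): /p/ is a stop between vowels /e/ and /e/, so it spirantizes to the fricative [f]. /p/ is a stop between vowels /e/ and /o/, so it spirantizes to the fricative [f]. /d/ is a stop between vowels /o/ and /u/, so it spirantizes to the fricative [z]. /t/ is a stop between vowels /u/ and /i/, so it spirantizes to the fricative [s]. /jaepepodutife/ → jaefefozusife.
Rule 2 (intervocalic voicing): no segment meets the environment; /jaefefozusife/ is unchanged.
Rule 3 (high vowel syncope): /i/ is a high vowel flanked by voiceless consonants /s/ and /f/, so it deletes. /jaefefozusife/ → jaefefozusfe.
Rule 4 (intervocalic voicing): /f/ is a voiceless obstruent between vowels /e/ and /e/, so it voices to [v]. /f/ is a voiceless obstruent between vowels /e/ and /o/, so it voices to [v]. /jaefefozusfe/ → jaevevozusfe.
Rule 5 (final vowel raising): /e/ is a mid vowel in word-final position, so it raises to [i]. /jaevevozusfe/ → jaevevozusfi.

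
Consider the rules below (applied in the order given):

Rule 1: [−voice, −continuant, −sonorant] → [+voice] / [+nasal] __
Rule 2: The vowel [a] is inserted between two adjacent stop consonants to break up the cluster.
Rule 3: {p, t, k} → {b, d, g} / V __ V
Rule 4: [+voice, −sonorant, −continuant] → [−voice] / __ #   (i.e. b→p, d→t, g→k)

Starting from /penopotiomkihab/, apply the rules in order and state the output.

penobodiomgihap

Rule 1 (post-nasal voicing): /k/ is a voiceless stop immediately after the nasal /m/, so it voices to [g]. /penopotiomkihab/ → penopotiomgihab.
Rule 2 (stop-cluster a-epenthesis): no segment meets the environment; /penopotiomgihab/ is unchanged.
Rule 3 (intervocalic voicing): /p/ is a voiceless stop between vowels /o/ and /o/, so it voices to [b]. /t/ is a voiceless stop between vowels /o/ and /i/, so it voices to [d]. /penopotiomgihab/ → penobodiomgihab.
Rule 4 (final devoicing): /b/ is a voiced stop in word-final position, so it devoices to [p]. /penobodiomgihab/ → penobodiomgihap.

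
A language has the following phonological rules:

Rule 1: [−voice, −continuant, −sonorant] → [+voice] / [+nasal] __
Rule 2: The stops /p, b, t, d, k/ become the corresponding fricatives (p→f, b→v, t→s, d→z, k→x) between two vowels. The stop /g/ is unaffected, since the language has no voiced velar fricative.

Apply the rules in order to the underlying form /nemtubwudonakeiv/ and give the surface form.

Rule 1 (post-nasal voicing): /t/ is a voiceless stop immediately after the nasal /m/, so it voices to [d]. /nemtubwudonakeiv/ → nemdubwudonakeiv.
Rule 2 (intervocalic spirantization): /d/ is a stop between vowels /u/ and /o/, so it spirantizes to the fricative [z]. /k/ is a stop between vowels /a/ and /e/, so it spirantizes to the fricative [x]. /nemdubwudonakeiv/ → nemdubwuzonaxeiv.

nemdubwuzonaxeiv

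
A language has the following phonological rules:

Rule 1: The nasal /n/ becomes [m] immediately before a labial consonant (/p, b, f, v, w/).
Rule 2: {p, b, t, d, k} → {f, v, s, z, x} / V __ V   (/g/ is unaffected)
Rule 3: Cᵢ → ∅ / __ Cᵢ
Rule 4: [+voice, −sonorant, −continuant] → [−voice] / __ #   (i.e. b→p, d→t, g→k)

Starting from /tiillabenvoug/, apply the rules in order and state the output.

tiilavemvouk

Rule 1 (nasal place assimilation): /n/ precedes the labial consonant /v/, so it assimilates in place to [m]. /tiillabenvoug/ → tiillabemvoug.
Rule 2 (intervocalic spirantization): /b/ is a stop between vowels /a/ and /e/, so it spirantizes to the fricative [v]. /tiillabemvoug/ → tiillavemvoug.
Rule 3 (degemination): /ll/ is a geminate; the first /l/ deletes. /tiillavemvoug/ → tiilavemvoug.
Rule 4 (final devoicing): /g/ is a voiced stop in word-final position, so it devoices to [k]. /tiilavemvoug/ → tiilavemvouk.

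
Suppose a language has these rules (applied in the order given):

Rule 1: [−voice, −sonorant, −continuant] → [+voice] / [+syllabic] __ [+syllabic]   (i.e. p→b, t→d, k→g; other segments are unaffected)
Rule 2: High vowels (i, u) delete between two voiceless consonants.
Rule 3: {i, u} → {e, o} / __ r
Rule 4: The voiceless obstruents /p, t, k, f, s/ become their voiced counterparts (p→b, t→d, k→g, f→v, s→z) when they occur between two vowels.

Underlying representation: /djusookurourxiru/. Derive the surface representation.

Rule 1 (intervocalic voicing): /k/ is a voiceless stop between vowels /o/ and /u/, so it voices to [g]. /djusookurourxiru/ → djusoogurourxiru.
Rule 2 (high vowel syncope): no segment meets the environment; /djusoogurourxiru/ is unchanged.
Rule 3 (pre-rhotic lowering): /u/ is a high vowel immediately before /r/, so it lowers to [o]. /u/ is a high vowel immediately before /r/, so it lowers to [o]. /i/ is a high vowel immediately before /r/, so it lowers to [e]. /djusoogurourxiru/ → djusoogoroorxeru.
Rule 4 (intervocalic voicing): /s/ is a voiceless obstruent between vowels /u/ and /o/, so it voices to [z]. /djusoogoroorxeru/ → djuzoogoroorxeru.

djuzoogoroorxeru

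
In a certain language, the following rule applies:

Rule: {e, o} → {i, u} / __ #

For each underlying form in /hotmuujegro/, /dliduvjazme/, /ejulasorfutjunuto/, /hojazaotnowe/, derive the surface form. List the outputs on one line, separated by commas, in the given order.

/hotmuujegro/: /o/ is a mid vowel in word-final position, so it raises to [u]. → [hotmuujegru].
/dliduvjazme/: /e/ is a mid vowel in word-final position, so it raises to [i]. → [dliduvjazmi].
/ejulasorfutjunuto/: /o/ is a mid vowel in word-final position, so it raises to [u]. → [ejulasorfutjunutu].
/hojazaotnowe/: /e/ is a mid vowel in word-final position, so it raises to [i]. → [hojazaotnowi].

hotmuujegru, dliduvjazmi, ejulasorfutjunutu, hojazaotnowi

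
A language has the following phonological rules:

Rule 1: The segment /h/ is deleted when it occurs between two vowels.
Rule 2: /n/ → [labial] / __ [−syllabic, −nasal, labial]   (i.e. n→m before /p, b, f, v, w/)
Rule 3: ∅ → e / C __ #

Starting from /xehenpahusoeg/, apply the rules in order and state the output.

Rule 1 (intervocalic h-deletion): /h/ occurs between vowels /e/ and /e/, so it deletes. /h/ occurs between vowels /a/ and /u/, so it deletes. /xehenpahusoeg/ → xeenpausoeg.
Rule 2 (nasal place assimilation): /n/ precedes the labial consonant /p/, so it assimilates in place to [m]. /xeenpausoeg/ → xeempausoeg.
Rule 3 (final e-epenthesis): the form ends in the consonant /g/, so [e] is inserted word-finally. /xeempausoeg/ → xeempausoege.

xeempausoege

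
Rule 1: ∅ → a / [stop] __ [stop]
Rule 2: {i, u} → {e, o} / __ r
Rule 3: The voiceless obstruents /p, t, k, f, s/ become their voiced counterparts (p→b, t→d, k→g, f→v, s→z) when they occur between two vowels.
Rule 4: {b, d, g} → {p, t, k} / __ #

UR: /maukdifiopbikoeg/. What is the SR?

maugadiviobabigoek

Rule 1 (stop-cluster a-epenthesis): /k/ and /d/ form a stop–stop cluster, so [a] is inserted between them. /p/ and /b/ form a stop–stop cluster, so [a] is inserted between them. /maukdifiopbikoeg/ → maukadifiopabikoeg.
Rule 2 (pre-rhotic lowering): no segment meets the environment; /maukadifiopabikoeg/ is unchanged.
Rule 3 (intervocalic voicing): /k/ is a voiceless obstruent between vowels /u/ and /a/, so it voices to [g]. /f/ is a voiceless obstruent between vowels /i/ and /i/, so it voices to [v]. /p/ is a voiceless obstruent between vowels /o/ and /a/, so it voices to [b]. /k/ is a voiceless obstruent between vowels /i/ and /o/, so it voices to [g]. /maukadifiopabikoeg/ → maugadiviobabigoeg.
Rule 4 (final devoicing): /g/ is a voiced stop in word-final position, so it devoices to [k]. /maugadiviobabigoeg/ → maugadiviobabigoek.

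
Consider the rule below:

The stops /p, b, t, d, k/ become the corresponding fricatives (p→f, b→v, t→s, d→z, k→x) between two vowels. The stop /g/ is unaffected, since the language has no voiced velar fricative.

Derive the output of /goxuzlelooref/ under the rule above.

goxuzlelooref

No segment of /goxuzlelooref/ meets the structural description of the rule, so the form surfaces unchanged.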